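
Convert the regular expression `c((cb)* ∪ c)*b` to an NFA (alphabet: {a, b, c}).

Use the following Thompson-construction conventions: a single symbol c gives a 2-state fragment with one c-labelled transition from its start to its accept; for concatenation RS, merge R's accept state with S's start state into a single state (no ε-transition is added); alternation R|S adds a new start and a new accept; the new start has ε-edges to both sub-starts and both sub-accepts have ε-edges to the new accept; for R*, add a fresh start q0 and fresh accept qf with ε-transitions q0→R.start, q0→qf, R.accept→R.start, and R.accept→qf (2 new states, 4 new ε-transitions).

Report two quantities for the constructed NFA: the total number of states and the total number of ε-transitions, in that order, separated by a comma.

13, 12

Recursing over subexpressions:
Each of the 5 symbol leaves contributes 2 states and 0 ε-transitions.
  cb → 3 states, 0 ε-transitions
  (cb)* → 5 states, 4 ε-transitions
  (cb)* ∪ c → 9 states, 8 ε-transitions
  ((cb)* ∪ c)* → 11 states, 12 ε-transitions
  c((cb)* ∪ c)*b → 13 states, 12 ε-transitions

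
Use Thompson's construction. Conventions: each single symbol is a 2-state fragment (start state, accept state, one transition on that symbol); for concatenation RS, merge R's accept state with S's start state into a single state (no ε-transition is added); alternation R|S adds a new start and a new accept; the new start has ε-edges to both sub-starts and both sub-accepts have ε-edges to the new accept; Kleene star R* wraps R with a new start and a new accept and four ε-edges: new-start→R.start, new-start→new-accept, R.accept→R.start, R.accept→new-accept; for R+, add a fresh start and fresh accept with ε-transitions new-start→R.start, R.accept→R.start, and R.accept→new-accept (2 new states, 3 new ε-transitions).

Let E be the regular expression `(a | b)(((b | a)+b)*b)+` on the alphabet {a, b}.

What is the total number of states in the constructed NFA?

Building bottom-up:
Each of the 6 symbol leaves contributes a 2-state fragment.
  a | b : 6 states
  b | a : 6 states
  (b | a)+ : 8 states
  (b | a)+b : 9 states
  ((b | a)+b)* : 11 states
  ((b | a)+b)*b : 12 states
  (((b | a)+b)*b)+ : 14 states
  (a | b)(((b | a)+b)*b)+ : 19 states

19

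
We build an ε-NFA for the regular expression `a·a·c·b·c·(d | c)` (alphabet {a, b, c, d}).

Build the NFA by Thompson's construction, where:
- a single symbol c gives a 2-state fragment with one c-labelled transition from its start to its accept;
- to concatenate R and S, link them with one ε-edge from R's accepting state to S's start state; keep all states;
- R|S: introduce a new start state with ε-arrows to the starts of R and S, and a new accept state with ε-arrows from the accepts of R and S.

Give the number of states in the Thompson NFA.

Recursing over subexpressions:
Each of the 7 symbol leaves contributes a 2-state fragment.
  d | c : 6 states
  a·a·c·b·c·(d | c) : 16 states

16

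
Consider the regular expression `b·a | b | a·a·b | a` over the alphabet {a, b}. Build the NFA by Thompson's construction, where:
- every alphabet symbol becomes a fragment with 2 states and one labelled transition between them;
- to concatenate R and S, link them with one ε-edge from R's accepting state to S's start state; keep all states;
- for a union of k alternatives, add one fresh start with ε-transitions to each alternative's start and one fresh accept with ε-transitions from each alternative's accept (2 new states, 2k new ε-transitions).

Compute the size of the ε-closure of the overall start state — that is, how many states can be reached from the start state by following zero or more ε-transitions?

5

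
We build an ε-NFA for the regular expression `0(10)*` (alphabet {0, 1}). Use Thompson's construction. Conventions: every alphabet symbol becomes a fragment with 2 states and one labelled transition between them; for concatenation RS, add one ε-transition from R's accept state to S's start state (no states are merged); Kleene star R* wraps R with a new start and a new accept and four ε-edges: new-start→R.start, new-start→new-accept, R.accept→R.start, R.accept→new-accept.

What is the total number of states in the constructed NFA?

8

Recursing over subexpressions:
Each of the 3 symbol leaves contributes a 2-state fragment.
  10 : 4 states
  (10)* : 6 states
  0(10)* : 8 states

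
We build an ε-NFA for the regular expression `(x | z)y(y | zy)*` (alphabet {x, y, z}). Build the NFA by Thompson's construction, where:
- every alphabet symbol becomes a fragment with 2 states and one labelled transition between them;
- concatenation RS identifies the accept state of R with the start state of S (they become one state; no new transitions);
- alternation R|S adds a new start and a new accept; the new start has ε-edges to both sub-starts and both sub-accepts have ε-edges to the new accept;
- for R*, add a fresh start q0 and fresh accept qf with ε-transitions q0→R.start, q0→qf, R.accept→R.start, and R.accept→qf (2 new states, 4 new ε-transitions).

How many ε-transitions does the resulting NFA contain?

12

Building bottom-up:
Each of the 6 symbol leaves contributes 0 ε-transitions.
  x | z : 4 ε-transitions
  zy : 0 ε-transitions
  y | zy : 4 ε-transitions
  (y | zy)* : 8 ε-transitions
  (x | z)y(y | zy)* : 12 ε-transitions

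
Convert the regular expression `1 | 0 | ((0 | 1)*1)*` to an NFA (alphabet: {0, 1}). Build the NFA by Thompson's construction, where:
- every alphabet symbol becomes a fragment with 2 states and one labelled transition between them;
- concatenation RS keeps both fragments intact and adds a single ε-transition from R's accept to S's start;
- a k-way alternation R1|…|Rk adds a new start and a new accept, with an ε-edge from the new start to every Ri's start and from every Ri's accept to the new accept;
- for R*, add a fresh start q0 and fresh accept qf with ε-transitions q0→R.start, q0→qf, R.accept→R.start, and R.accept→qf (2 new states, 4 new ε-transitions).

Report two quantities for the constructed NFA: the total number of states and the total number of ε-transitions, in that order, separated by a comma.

By structural recursion:
Each of the 5 symbol leaves contributes 2 states and 0 ε-transitions.
  0 | 1 → 6 states, 4 ε-transitions
  (0 | 1)* → 8 states, 8 ε-transitions
  (0 | 1)*1 → 10 states, 9 ε-transitions
  ((0 | 1)*1)* → 12 states, 13 ε-transitions
  1 | 0 | ((0 | 1)*1)* → 18 states, 19 ε-transitions

18, 19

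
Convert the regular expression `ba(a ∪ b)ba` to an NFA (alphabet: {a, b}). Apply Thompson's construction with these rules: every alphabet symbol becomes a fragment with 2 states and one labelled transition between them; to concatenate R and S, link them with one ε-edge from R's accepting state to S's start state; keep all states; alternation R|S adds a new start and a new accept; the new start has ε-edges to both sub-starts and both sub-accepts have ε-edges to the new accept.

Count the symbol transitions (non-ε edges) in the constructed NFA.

6

By structural recursion:
Each of the 6 symbol leaves contributes exactly 1 symbol transition.
  a ∪ b → 2 symbol transitions
  ba(a ∪ b)ba → 6 symbol transitions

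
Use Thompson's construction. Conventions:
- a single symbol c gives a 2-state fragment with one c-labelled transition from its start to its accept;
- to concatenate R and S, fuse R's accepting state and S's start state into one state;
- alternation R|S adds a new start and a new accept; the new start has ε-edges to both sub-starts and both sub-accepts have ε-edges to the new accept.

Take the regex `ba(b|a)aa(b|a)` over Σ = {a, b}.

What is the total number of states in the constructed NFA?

15

Bottom-up over the parse tree:
Each of the 8 symbol leaves contributes a 2-state fragment.
  b|a = 6 states
  b|a = 6 states
  ba(b|a)aa(b|a) = 15 states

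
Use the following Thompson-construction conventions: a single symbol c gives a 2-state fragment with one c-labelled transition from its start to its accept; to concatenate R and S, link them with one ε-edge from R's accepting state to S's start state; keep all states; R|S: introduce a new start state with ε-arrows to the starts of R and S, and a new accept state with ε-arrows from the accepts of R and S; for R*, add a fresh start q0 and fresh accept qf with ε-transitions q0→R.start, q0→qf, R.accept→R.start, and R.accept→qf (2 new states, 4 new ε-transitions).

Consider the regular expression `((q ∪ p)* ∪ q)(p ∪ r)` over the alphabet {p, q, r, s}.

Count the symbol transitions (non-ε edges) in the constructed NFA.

5

By structural recursion:
Each of the 5 symbol leaves contributes exactly 1 symbol transition.
  q ∪ p → 2 symbol transitions
  (q ∪ p)* → 2 symbol transitions
  (q ∪ p)* ∪ q → 3 symbol transitions
  p ∪ r → 2 symbol transitions
  ((q ∪ p)* ∪ q)(p ∪ r) → 5 symbol transitions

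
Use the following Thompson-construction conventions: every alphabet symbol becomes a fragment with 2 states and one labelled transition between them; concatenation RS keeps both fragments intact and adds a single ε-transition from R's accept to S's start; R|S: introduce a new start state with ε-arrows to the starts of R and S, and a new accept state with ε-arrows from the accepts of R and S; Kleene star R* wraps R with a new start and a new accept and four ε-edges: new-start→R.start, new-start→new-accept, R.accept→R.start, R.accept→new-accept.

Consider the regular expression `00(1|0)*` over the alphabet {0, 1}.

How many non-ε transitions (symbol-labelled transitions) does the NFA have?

By structural recursion:
Each of the 4 symbol leaves contributes exactly 1 symbol transition.
  1|0 → 2 symbol transitions
  (1|0)* → 2 symbol transitions
  00(1|0)* → 4 symbol transitions

4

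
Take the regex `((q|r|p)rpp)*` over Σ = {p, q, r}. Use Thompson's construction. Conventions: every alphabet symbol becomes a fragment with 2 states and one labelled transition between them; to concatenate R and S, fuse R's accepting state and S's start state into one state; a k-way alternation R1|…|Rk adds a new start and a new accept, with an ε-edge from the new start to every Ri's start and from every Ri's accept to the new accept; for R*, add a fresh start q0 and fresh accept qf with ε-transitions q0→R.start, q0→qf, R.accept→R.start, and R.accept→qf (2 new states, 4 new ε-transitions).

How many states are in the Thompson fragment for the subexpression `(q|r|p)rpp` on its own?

11

Fragment for `(q|r|p)rpp`:
Each of the 6 symbol leaves contributes a 2-state fragment.
  q|r|p — 8 states
  (q|r|p)rpp — 11 states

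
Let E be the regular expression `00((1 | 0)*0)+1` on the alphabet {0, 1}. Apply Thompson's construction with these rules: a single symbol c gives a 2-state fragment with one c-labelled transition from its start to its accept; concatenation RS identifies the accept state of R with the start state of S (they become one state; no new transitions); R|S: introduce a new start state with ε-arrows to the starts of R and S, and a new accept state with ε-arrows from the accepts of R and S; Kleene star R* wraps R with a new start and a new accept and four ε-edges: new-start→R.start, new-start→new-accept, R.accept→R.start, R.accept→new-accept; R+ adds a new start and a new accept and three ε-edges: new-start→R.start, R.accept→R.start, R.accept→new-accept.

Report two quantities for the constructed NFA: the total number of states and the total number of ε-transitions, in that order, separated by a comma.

14, 11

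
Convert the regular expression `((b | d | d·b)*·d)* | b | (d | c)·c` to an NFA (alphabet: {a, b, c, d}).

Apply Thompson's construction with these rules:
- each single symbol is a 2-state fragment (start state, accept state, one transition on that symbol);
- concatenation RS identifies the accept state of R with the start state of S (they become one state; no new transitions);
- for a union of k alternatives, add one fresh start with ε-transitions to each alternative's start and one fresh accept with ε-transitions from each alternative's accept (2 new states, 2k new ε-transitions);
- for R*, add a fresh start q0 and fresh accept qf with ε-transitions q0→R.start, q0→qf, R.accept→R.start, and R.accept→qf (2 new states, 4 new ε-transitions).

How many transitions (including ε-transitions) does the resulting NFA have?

Per subexpression:
Each of the 9 symbol leaves contributes 1 transition (1 symbol, 0 ε).
  d·b : 2 transitions (2 symbol, 0 ε)
  b | d | d·b : 10 transitions (4 symbol, 6 ε)
  (b | d | d·b)* : 14 transitions (4 symbol, 10 ε)
  (b | d | d·b)*·d : 15 transitions (5 symbol, 10 ε)
  ((b | d | d·b)*·d)* : 19 transitions (5 symbol, 14 ε)
  d | c : 6 transitions (2 symbol, 4 ε)
  (d | c)·c : 7 transitions (3 symbol, 4 ε)
  ((b | d | d·b)*·d)* | b | (d | c)·c : 33 transitions (9 symbol, 24 ε)

33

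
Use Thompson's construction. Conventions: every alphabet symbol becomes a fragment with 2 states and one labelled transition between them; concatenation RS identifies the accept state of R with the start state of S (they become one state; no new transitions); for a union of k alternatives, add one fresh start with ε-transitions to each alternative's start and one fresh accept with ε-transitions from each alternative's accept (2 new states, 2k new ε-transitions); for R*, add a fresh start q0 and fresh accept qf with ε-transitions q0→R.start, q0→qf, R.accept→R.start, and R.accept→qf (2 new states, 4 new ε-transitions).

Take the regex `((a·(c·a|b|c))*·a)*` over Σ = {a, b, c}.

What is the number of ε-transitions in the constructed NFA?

14

Recursing over subexpressions:
Each of the 6 symbol leaves contributes 0 ε-transitions.
  c·a — 0 ε-transitions
  c·a|b|c — 6 ε-transitions
  a·(c·a|b|c) — 6 ε-transitions
  (a·(c·a|b|c))* — 10 ε-transitions
  (a·(c·a|b|c))*·a — 10 ε-transitions
  ((a·(c·a|b|c))*·a)* — 14 ε-transitions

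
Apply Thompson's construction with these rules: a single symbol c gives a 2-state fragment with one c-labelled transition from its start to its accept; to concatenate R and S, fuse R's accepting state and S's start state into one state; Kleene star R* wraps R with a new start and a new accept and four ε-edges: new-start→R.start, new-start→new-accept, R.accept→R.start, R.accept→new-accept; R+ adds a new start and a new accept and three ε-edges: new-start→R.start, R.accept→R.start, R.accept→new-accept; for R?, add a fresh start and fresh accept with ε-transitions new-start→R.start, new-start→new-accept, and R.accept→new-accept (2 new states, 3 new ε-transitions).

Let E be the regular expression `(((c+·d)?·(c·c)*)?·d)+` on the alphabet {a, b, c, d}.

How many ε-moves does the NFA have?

16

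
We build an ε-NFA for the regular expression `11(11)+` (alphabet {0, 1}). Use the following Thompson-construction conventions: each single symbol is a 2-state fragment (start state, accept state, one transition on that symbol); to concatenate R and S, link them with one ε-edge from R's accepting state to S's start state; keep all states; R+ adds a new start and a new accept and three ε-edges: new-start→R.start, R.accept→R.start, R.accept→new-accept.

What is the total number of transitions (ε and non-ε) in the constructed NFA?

Per subexpression:
Each of the 4 symbol leaves contributes 1 transition (1 symbol, 0 ε).
  11 → 3 transitions (2 symbol, 1 ε)
  (11)+ → 6 transitions (2 symbol, 4 ε)
  11(11)+ → 10 transitions (4 symbol, 6 ε)

10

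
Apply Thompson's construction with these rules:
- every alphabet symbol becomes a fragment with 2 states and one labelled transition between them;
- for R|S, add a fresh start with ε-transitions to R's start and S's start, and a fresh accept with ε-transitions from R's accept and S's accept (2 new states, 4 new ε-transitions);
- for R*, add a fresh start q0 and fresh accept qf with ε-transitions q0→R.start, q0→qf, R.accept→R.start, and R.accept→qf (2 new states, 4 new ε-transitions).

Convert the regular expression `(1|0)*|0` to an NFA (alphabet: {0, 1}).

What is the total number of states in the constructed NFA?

12

Building bottom-up:
Each of the 3 symbol leaves contributes a 2-state fragment.
  1|0 — 6 states
  (1|0)* — 8 states
  (1|0)*|0 — 12 states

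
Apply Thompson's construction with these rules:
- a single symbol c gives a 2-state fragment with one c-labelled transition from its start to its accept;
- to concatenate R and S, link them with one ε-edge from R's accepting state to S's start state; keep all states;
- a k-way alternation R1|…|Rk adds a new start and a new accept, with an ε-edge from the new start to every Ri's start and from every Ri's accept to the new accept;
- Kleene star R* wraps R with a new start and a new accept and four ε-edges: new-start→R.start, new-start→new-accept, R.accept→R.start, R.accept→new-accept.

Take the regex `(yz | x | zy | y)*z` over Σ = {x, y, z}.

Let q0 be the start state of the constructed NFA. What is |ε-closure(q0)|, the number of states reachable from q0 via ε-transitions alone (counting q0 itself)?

8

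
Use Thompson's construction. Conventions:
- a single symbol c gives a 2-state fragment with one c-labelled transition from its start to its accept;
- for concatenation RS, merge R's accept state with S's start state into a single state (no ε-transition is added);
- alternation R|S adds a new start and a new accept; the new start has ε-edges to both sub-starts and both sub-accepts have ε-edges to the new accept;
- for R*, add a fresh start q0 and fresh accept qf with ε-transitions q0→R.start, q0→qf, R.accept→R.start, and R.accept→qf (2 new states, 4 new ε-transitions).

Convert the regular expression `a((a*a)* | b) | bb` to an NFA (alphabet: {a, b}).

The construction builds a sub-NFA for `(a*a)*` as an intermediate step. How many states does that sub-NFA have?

Fragment for `(a*a)*`:
Each of the 2 symbol leaves contributes a 2-state fragment.
  a* — 4 states
  a*a — 5 states
  (a*a)* — 7 states

7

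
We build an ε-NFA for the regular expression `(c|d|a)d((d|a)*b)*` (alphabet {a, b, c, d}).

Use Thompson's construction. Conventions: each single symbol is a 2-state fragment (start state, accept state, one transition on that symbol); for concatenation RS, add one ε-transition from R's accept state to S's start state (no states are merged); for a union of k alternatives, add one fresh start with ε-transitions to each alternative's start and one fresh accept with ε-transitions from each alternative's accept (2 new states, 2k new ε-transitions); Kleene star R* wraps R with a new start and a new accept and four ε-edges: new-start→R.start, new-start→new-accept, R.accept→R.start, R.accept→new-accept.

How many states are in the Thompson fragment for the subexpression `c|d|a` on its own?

Fragment for `c|d|a`:
Each of the 3 symbol leaves contributes a 2-state fragment.
  c|d|a — 8 states

8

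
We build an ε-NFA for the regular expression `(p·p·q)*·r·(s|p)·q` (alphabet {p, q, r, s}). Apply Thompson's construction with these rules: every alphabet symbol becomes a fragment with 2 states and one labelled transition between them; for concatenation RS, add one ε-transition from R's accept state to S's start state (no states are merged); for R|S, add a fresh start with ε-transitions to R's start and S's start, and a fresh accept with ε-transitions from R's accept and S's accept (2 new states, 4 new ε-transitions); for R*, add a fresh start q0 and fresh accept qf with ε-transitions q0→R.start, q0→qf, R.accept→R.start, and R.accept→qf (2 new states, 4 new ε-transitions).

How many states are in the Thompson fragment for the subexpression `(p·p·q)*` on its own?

8

Fragment for `(p·p·q)*`:
Each of the 3 symbol leaves contributes a 2-state fragment.
  p·p·q : 6 states
  (p·p·q)* : 8 states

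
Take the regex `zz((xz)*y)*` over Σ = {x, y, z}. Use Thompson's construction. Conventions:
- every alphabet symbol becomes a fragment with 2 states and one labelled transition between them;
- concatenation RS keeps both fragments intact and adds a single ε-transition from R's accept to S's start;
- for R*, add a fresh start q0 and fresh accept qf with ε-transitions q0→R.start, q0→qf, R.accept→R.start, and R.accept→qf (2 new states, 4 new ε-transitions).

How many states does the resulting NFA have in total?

14

Building bottom-up:
Each of the 5 symbol leaves contributes a 2-state fragment.
  xz : 4 states
  (xz)* : 6 states
  (xz)*y : 8 states
  ((xz)*y)* : 10 states
  zz((xz)*y)* : 14 states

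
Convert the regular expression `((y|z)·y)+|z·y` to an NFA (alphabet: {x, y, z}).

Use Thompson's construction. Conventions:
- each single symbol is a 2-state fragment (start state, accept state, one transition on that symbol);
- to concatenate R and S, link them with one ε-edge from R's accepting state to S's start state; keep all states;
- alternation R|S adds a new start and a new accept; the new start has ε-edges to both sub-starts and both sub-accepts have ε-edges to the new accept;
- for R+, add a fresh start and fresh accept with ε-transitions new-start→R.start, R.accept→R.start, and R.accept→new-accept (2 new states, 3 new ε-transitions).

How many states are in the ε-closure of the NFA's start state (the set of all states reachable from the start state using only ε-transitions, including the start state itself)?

6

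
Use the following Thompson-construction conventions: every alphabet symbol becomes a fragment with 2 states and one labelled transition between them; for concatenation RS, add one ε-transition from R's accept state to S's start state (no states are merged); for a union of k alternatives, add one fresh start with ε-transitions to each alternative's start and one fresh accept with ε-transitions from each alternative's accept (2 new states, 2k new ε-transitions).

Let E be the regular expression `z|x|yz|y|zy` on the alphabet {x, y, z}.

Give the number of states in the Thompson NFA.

16

Building bottom-up:
Each of the 7 symbol leaves contributes a 2-state fragment.
  yz : 4 states
  zy : 4 states
  z|x|yz|y|zy : 16 states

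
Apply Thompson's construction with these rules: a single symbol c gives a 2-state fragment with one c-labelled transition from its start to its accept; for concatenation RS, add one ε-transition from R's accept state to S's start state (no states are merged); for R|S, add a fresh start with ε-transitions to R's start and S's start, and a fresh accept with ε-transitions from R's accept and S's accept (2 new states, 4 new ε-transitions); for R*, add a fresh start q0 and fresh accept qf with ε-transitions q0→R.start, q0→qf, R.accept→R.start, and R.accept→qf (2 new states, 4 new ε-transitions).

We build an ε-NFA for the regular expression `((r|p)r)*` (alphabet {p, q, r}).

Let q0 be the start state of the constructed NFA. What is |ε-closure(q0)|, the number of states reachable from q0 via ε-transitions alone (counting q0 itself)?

5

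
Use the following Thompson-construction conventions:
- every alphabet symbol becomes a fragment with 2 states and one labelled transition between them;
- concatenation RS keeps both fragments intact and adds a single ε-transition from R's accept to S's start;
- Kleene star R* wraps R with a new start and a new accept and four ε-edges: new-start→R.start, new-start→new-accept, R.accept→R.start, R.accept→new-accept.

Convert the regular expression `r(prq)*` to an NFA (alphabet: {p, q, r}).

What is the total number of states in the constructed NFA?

Building bottom-up:
Each of the 4 symbol leaves contributes a 2-state fragment.
  prq : 6 states
  (prq)* : 8 states
  r(prq)* : 10 states

10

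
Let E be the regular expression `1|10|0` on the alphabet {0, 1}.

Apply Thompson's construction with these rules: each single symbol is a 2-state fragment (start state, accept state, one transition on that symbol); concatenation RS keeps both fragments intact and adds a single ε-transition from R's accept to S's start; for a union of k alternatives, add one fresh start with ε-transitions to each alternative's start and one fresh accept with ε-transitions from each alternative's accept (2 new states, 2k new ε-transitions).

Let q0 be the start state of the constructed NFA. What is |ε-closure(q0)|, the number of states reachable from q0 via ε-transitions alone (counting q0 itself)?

4

Work bottom-up. For each fragment F, track |ε-closure(F.start)| and whether F's accept lies in that closure (i.e. whether F accepts ε). A single-symbol fragment has closure size 1 and does not accept ε.
  10 : |ε-closure| equals the left operand's closure size = 1 (its accept is not ε-reachable, so the closure stops there)
  1|10|0 : new start ε-reaches every alternative's start; none of them accept ε, so the new accept is not reached: |ε-closure| = 1 + 1 + 1 + 1 = 4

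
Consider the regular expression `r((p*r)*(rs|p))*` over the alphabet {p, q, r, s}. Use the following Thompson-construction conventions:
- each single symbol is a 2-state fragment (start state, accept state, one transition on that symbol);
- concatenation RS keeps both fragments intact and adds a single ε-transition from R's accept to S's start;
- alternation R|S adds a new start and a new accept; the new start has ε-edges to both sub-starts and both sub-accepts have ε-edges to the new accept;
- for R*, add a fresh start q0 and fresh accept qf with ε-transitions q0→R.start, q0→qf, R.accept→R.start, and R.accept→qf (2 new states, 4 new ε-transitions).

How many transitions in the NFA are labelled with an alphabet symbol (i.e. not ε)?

Per subexpression:
Each of the 6 symbol leaves contributes exactly 1 symbol transition.
  p* — 1 symbol transition
  p*r — 2 symbol transitions
  (p*r)* — 2 symbol transitions
  rs — 2 symbol transitions
  rs|p — 3 symbol transitions
  (p*r)*(rs|p) — 5 symbol transitions
  ((p*r)*(rs|p))* — 5 symbol transitions
  r((p*r)*(rs|p))* — 6 symbol transitions

6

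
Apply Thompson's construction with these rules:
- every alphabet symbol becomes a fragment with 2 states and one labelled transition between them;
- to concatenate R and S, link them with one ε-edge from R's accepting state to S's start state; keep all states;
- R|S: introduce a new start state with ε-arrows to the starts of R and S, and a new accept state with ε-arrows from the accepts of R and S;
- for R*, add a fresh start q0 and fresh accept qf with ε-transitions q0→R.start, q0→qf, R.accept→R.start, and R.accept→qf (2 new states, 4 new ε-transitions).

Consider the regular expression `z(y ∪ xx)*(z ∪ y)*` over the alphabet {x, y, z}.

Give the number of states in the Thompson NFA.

20

By structural recursion:
Each of the 6 symbol leaves contributes a 2-state fragment.
  xx → 4 states
  y ∪ xx → 8 states
  (y ∪ xx)* → 10 states
  z ∪ y → 6 states
  (z ∪ y)* → 8 states
  z(y ∪ xx)*(z ∪ y)* → 20 states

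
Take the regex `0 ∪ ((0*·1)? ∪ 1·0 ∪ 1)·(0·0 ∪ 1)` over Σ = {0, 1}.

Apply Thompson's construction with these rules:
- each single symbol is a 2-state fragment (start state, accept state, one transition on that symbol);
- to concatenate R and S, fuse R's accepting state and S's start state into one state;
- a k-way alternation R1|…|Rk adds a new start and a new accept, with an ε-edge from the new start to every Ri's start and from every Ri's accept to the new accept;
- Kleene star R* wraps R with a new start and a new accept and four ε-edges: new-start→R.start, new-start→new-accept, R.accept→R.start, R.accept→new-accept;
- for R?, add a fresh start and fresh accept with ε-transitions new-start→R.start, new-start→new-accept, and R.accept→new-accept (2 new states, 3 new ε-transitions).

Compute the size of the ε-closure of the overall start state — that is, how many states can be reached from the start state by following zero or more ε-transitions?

13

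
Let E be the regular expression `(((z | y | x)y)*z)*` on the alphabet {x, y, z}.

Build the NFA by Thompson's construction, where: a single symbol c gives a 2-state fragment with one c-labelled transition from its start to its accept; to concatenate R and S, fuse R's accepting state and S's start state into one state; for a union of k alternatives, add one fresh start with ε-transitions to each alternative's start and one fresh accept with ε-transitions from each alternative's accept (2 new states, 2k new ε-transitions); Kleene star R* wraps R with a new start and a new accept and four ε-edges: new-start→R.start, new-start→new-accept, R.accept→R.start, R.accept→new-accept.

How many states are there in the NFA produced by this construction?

Bottom-up over the parse tree:
Each of the 5 symbol leaves contributes a 2-state fragment.
  z | y | x = 8 states
  (z | y | x)y = 9 states
  ((z | y | x)y)* = 11 states
  ((z | y | x)y)*z = 12 states
  (((z | y | x)y)*z)* = 14 states

14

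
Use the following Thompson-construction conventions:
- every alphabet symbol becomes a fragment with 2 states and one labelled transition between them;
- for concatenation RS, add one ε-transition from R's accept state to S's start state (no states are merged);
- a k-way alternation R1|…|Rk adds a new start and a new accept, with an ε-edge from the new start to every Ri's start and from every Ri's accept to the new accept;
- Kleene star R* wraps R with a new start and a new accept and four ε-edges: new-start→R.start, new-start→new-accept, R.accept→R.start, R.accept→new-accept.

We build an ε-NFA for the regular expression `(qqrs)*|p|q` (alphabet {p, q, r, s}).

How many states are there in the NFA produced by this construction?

16

Building bottom-up:
Each of the 6 symbol leaves contributes a 2-state fragment.
  qqrs = 8 states
  (qqrs)* = 10 states
  (qqrs)*|p|q = 16 states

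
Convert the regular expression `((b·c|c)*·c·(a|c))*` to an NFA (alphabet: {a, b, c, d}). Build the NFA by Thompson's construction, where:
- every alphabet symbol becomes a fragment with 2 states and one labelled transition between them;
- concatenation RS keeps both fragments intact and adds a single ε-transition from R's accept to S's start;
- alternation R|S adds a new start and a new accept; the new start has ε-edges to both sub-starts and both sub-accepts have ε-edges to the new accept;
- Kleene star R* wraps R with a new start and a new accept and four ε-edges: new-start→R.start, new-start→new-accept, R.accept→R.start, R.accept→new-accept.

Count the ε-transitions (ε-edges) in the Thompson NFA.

Building bottom-up:
Each of the 6 symbol leaves contributes 0 ε-transitions.
  b·c = 1 ε-transition
  b·c|c = 5 ε-transitions
  (b·c|c)* = 9 ε-transitions
  a|c = 4 ε-transitions
  (b·c|c)*·c·(a|c) = 15 ε-transitions
  ((b·c|c)*·c·(a|c))* = 19 ε-transitions

19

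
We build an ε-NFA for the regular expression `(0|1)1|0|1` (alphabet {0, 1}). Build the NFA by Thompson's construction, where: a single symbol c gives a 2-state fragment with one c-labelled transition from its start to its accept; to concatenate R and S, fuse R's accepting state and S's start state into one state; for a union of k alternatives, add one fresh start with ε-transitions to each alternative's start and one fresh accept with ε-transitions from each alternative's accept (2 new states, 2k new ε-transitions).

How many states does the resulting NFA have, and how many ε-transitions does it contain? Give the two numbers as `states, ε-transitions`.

13, 10

Bottom-up over the parse tree:
Each of the 5 symbol leaves contributes 2 states and 0 ε-transitions.
  0|1 : 6 states, 4 ε-transitions
  (0|1)1 : 7 states, 4 ε-transitions
  (0|1)1|0|1 : 13 states, 10 ε-transitions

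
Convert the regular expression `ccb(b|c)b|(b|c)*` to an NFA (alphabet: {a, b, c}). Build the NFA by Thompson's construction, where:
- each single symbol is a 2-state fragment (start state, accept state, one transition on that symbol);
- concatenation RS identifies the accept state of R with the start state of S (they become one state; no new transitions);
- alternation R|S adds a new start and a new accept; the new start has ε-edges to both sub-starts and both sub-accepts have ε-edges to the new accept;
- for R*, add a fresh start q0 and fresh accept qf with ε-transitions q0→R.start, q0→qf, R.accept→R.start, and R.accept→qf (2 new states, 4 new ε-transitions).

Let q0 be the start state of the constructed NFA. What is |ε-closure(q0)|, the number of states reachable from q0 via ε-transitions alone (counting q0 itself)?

8

Work bottom-up. For each fragment F, track |ε-closure(F.start)| and whether F's accept lies in that closure (i.e. whether F accepts ε). A single-symbol fragment has closure size 1 and does not accept ε.
  b|c — new start ε-reaches every alternative's start; none of them accept ε, so the new accept is not reached: |closure| = 1 + 1 + 1 = 3
  ccb(b|c)b — same as the first factor's closure: |closure| = 1
  b|c — new start ε-reaches every alternative's start; none of them accept ε, so the new accept is not reached: |closure| = 1 + 1 + 1 = 3
  (b|c)* — new start has ε-edges to the inner start and to the new accept, so |closure| = 2 + 3 = 5
  ccb(b|c)b|(b|c)* — new start ε-reaches every alternative's start; at least one alternative accepts ε, so the union's new accept is reached too: |closure| = 1 + 1 + 5 + 1 = 8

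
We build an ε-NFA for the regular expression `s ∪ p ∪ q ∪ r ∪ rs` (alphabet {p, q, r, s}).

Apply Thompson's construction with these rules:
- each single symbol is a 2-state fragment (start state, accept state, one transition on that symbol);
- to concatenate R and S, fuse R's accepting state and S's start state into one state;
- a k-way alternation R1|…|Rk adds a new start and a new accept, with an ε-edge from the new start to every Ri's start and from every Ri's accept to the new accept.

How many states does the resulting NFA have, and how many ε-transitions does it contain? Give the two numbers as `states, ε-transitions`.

13, 10

Recursing over subexpressions:
Each of the 6 symbol leaves contributes 2 states and 0 ε-transitions.
  rs — 3 states, 0 ε-transitions
  s ∪ p ∪ q ∪ r ∪ rs — 13 states, 10 ε-transitions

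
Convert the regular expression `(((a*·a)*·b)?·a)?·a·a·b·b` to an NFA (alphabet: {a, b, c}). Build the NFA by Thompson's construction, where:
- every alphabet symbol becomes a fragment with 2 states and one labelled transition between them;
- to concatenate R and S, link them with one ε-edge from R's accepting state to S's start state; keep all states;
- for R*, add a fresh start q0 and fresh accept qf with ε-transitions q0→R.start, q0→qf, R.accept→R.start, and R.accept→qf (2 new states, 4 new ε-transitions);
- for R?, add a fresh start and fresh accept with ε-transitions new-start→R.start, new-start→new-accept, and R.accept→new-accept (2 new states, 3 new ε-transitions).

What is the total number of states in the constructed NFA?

24

Recursing over subexpressions:
Each of the 8 symbol leaves contributes a 2-state fragment.
  a* : 4 states
  a*·a : 6 states
  (a*·a)* : 8 states
  (a*·a)*·b : 10 states
  ((a*·a)*·b)? : 12 states
  ((a*·a)*·b)?·a : 14 states
  (((a*·a)*·b)?·a)? : 16 states
  (((a*·a)*·b)?·a)?·a·a·b·b : 24 states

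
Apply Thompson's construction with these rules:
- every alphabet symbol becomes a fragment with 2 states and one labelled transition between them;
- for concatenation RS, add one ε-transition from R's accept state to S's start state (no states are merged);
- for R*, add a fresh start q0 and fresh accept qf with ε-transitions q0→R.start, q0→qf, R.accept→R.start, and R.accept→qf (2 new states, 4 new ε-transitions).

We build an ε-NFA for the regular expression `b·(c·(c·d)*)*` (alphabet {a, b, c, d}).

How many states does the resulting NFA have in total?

Per subexpression:
Each of the 4 symbol leaves contributes a 2-state fragment.
  c·d = 4 states
  (c·d)* = 6 states
  c·(c·d)* = 8 states
  (c·(c·d)*)* = 10 states
  b·(c·(c·d)*)* = 12 states

12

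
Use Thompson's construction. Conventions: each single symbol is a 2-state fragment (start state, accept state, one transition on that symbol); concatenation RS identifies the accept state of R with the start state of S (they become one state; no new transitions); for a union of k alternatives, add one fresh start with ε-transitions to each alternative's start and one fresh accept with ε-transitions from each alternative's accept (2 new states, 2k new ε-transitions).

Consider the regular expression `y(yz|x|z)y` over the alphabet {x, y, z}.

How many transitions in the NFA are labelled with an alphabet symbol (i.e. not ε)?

Building bottom-up:
Each of the 6 symbol leaves contributes exactly 1 symbol transition.
  yz : 2 symbol transitions
  yz|x|z : 4 symbol transitions
  y(yz|x|z)y : 6 symbol transitions

6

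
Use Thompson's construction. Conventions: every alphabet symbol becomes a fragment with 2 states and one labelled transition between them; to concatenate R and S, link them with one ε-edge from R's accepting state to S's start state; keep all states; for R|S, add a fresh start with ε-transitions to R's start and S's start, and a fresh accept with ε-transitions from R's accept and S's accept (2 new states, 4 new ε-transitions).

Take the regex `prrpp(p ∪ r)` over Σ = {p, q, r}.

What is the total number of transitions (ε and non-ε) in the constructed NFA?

Per subexpression:
Each of the 7 symbol leaves contributes 1 transition (1 symbol, 0 ε).
  p ∪ r : 6 transitions (2 symbol, 4 ε)
  prrpp(p ∪ r) : 16 transitions (7 symbol, 9 ε)

16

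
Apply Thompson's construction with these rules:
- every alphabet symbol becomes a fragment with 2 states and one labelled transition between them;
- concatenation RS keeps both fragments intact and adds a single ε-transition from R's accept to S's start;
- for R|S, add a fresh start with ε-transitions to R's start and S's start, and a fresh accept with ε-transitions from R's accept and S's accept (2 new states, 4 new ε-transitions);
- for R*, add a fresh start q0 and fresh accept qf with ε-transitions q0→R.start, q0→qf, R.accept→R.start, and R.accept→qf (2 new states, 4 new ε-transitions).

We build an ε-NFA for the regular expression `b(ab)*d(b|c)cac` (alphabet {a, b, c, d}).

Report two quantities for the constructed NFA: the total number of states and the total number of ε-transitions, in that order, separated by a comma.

22, 15

Bottom-up over the parse tree:
Each of the 9 symbol leaves contributes 2 states and 0 ε-transitions.
  ab = 4 states, 1 ε-transition
  (ab)* = 6 states, 5 ε-transitions
  b|c = 6 states, 4 ε-transitions
  b(ab)*d(b|c)cac = 22 states, 15 ε-transitions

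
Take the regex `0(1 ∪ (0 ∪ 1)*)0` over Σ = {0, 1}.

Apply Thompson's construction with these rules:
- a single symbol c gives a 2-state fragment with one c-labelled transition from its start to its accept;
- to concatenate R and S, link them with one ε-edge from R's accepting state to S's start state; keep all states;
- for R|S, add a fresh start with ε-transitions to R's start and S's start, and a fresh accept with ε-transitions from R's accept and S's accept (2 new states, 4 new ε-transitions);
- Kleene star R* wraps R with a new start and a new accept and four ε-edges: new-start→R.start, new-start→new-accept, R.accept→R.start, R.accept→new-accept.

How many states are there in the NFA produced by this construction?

Building bottom-up:
Each of the 5 symbol leaves contributes a 2-state fragment.
  0 ∪ 1 — 6 states
  (0 ∪ 1)* — 8 states
  1 ∪ (0 ∪ 1)* — 12 states
  0(1 ∪ (0 ∪ 1)*)0 — 16 states

16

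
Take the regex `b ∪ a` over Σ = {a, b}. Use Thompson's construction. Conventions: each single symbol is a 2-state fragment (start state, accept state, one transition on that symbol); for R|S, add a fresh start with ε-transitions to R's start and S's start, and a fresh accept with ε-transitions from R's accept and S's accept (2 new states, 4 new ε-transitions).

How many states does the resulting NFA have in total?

Per subexpression:
Each of the 2 symbol leaves contributes a 2-state fragment.
  b ∪ a — 6 states

6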